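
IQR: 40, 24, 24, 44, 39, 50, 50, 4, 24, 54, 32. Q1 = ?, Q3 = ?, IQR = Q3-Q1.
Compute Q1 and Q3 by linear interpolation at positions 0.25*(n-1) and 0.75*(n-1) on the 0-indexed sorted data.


Sorted: 4, 24, 24, 24, 32, 39, 40, 44, 50, 50, 54
Q1 (25th %ile) = 24.0000
Q3 (75th %ile) = 47.0000
IQR = 47.0000 - 24.0000 = 23.0000

IQR = 23.0000


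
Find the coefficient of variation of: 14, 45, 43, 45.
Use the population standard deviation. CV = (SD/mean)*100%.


Mean = 36.7500
SD = 13.1601
CV = (13.1601/36.7500)*100 = 35.8097%

CV = 35.8097%


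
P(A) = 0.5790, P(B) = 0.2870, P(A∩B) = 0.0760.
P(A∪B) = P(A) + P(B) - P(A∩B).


P(A∪B) = 0.5790 + 0.2870 - 0.0760
= 0.8660 - 0.0760
= 0.7900

P(A∪B) = 0.7900


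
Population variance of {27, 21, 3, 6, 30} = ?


Mean = 17.4000
Squared deviations: 92.1600, 12.9600, 207.3600, 129.9600, 158.7600
Sum = 601.2000
Variance = 601.2000/5 = 120.2400

Variance = 120.2400


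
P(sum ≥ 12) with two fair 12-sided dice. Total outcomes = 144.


Total outcomes = 12×12 = 144
Favorable (sum ≥ 12): 89
P = 89/144 = 0.6181

P = 0.6181


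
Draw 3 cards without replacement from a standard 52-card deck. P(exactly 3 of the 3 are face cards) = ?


Hypergeometric: P(X=3) = C(12,3)·C(40,0) / C(52,3)
= 220 × 1 / 22100
= 220/22100 = 0.0100

P = 0.0100


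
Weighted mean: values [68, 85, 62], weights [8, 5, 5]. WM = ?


Numerator = 68*8 + 85*5 + 62*5 = 1279
Denominator = 8 + 5 + 5 = 18
WM = 1279/18 = 71.0556

WM = 71.0556


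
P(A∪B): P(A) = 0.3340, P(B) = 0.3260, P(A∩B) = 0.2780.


P(A∪B) = 0.3340 + 0.3260 - 0.2780
= 0.6600 - 0.2780
= 0.3820

P(A∪B) = 0.3820


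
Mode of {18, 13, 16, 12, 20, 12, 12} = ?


Frequencies: 12:3, 13:1, 16:1, 18:1, 20:1
Max frequency = 3
Mode = 12

Mode = 12


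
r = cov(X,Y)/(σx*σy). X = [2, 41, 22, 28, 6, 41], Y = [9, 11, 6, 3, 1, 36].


Mean X = 23.3333, Mean Y = 11.0000
SD X = 15.293426, SD Y = 11.676187
Cov = 104.500000
r = 104.500000/(15.293426*11.676187) = 0.5852

r = 0.5852


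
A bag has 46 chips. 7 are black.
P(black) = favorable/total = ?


P = 7/46 = 0.1522

P = 0.1522


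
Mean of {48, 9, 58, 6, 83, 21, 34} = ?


Sum = 48 + 9 + 58 + 6 + 83 + 21 + 34 = 259
n = 7
Mean = 259/7 = 37.0000

Mean = 37.0000


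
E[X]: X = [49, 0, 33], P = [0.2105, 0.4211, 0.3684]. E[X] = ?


E[X] = 49*0.2105 + 0*0.4211 + 33*0.3684
= 10.3145 + 0 + 12.1572
= 22.4717

E[X] = 22.4717


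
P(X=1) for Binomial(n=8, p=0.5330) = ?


C(8,1) = 8
p^1 = 0.533000
(1-p)^7 = 0.004844
P = 8 * 0.533000 * 0.004844 = 0.0207

P(X=1) = 0.0207


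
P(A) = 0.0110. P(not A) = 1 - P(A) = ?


P(not A) = 1 - 0.0110 = 0.9890

P(not A) = 0.9890


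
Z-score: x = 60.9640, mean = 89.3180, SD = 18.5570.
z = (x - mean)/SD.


z = (60.9640 - 89.3180)/18.5570
= -28.3540/18.5570
= -1.5279

z = -1.5279


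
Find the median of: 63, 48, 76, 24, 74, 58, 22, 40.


Sorted: 22, 24, 40, 48, 58, 63, 74, 76
n = 8 (even)
Middle values: 48 and 58
Median = (48+58)/2 = 53.0000

Median = 53.0000


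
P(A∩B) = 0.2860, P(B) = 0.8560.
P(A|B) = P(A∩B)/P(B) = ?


P(A|B) = 0.2860/0.8560 = 0.3341

P(A|B) = 0.3341


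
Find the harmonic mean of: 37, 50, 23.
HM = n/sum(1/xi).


Sum of reciprocals = 1/37 + 1/50 + 1/23 = 0.090505
HM = 3/0.090505 = 33.1472

HM = 33.1472


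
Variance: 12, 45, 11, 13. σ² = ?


Mean = 20.2500
Squared deviations: 68.0625, 612.5625, 85.5625, 52.5625
Sum = 818.7500
Variance = 818.7500/4 = 204.6875

Variance = 204.6875


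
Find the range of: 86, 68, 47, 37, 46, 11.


Max = 86, Min = 11
Range = 86 - 11 = 75

Range = 75


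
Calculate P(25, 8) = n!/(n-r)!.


P(25,8) = 25!/17!
= 15511210043330985984000000/355687428096000
= 43609104000

P(25,8) = 43609104000


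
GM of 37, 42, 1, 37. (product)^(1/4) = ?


Product = 37 × 42 × 1 × 37 = 57498
GM = 57498^(1/4) = 15.4851

GM = 15.4851


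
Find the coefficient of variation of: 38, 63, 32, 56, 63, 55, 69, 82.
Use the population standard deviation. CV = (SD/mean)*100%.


Mean = 57.2500
SD = 15.1307
CV = (15.1307/57.2500)*100 = 26.4291%

CV = 26.4291%


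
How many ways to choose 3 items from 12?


C(12,3) = 12!/(3! × 9!)
= 479001600/(6 × 362880)
= 220

C(12,3) = 220


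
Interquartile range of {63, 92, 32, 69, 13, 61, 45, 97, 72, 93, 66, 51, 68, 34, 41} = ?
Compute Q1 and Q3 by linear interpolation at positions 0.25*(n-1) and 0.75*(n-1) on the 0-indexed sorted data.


Sorted: 13, 32, 34, 41, 45, 51, 61, 63, 66, 68, 69, 72, 92, 93, 97
Q1 (25th %ile) = 43.0000
Q3 (75th %ile) = 70.5000
IQR = 70.5000 - 43.0000 = 27.5000

IQR = 27.5000


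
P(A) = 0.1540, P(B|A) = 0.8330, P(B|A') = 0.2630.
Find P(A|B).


P(B) = P(B|A)*P(A) + P(B|A')*P(A')
= 0.8330*0.1540 + 0.2630*0.8460
= 0.128282 + 0.222498 = 0.350780
P(A|B) = 0.128282/0.350780 = 0.3657

P(A|B) = 0.3657


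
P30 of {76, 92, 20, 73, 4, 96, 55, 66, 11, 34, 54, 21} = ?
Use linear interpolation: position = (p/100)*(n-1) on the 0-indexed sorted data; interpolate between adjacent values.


Sorted: 4, 11, 20, 21, 34, 54, 55, 66, 73, 76, 92, 96
n = 12
Index = 30/100 * 11 = 3.3000
Lower = data[3] = 21, Upper = data[4] = 34
P30 = 21 + 0.3000*(13) = 24.9000

P30 = 24.9000


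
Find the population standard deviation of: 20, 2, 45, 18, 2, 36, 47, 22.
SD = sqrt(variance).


Mean = 24.0000
Variance = 267.2500
SD = sqrt(267.2500) = 16.3478

SD = 16.3478


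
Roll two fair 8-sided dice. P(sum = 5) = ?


Total outcomes = 8×8 = 64
Favorable (sum = 5): 4
P = 4/64 = 0.0625

P = 0.0625


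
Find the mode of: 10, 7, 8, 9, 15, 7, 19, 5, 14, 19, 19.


Frequencies: 5:1, 7:2, 8:1, 9:1, 10:1, 14:1, 15:1, 19:3
Max frequency = 3
Mode = 19

Mode = 19


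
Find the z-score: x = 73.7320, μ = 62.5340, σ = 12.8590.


z = (73.7320 - 62.5340)/12.8590
= 11.1980/12.8590
= 0.8708

z = 0.8708


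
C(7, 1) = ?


C(7,1) = 7!/(1! × 6!)
= 5040/(1 × 720)
= 7

C(7,1) = 7


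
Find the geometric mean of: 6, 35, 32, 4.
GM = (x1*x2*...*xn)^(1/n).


Product = 6 × 35 × 32 × 4 = 26880
GM = 26880^(1/4) = 12.8043

GM = 12.8043


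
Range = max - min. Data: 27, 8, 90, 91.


Max = 91, Min = 8
Range = 91 - 8 = 83

Range = 83


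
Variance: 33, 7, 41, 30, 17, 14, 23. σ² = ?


Mean = 23.5714
Squared deviations: 88.8980, 274.6122, 303.7551, 41.3265, 43.1837, 91.6122, 0.3265
Sum = 843.7143
Variance = 843.7143/7 = 120.5306

Variance = 120.5306


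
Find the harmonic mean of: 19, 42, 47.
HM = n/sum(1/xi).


Sum of reciprocals = 1/19 + 1/42 + 1/47 = 0.097718
HM = 3/0.097718 = 30.7007

HM = 30.7007


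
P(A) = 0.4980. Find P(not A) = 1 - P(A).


P(not A) = 1 - 0.4980 = 0.5020

P(not A) = 0.5020


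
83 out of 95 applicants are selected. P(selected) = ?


P = 83/95 = 0.8737

P = 0.8737


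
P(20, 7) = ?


P(20,7) = 20!/13!
= 2432902008176640000/6227020800
= 390700800

P(20,7) = 390700800


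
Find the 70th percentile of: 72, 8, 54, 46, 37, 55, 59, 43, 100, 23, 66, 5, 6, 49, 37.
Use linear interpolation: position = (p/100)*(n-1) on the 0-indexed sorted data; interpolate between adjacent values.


Sorted: 5, 6, 8, 23, 37, 37, 43, 46, 49, 54, 55, 59, 66, 72, 100
n = 15
Index = 70/100 * 14 = 9.8000
Lower = data[9] = 54, Upper = data[10] = 55
P70 = 54 + 0.8000*(1) = 54.8000

P70 = 54.8000


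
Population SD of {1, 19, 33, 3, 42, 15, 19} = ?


Mean = 18.8571
Variance = 188.6939
SD = sqrt(188.6939) = 13.7366

SD = 13.7366


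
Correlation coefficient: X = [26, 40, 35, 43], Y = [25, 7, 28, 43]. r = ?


Mean X = 36.0000, Mean Y = 25.7500
SD X = 6.442049, SD Y = 12.794042
Cov = 12.750000
r = 12.750000/(6.442049*12.794042) = 0.1547

r = 0.1547


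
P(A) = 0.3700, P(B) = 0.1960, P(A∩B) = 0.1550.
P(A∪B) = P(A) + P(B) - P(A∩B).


P(A∪B) = 0.3700 + 0.1960 - 0.1550
= 0.5660 - 0.1550
= 0.4110

P(A∪B) = 0.4110


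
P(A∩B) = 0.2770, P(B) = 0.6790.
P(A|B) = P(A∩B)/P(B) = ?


P(A|B) = 0.2770/0.6790 = 0.4080

P(A|B) = 0.4080


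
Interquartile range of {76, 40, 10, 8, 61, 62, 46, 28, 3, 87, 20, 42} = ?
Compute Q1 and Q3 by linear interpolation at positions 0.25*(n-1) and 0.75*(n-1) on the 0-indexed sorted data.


Sorted: 3, 8, 10, 20, 28, 40, 42, 46, 61, 62, 76, 87
Q1 (25th %ile) = 17.5000
Q3 (75th %ile) = 61.2500
IQR = 61.2500 - 17.5000 = 43.7500

IQR = 43.7500


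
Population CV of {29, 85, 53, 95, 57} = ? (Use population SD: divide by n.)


Mean = 63.8000
SD = 23.6508
CV = (23.6508/63.8000)*100 = 37.0702%

CV = 37.0702%


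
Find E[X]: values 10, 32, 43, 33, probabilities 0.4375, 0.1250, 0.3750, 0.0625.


E[X] = 10*0.4375 + 32*0.1250 + 43*0.3750 + 33*0.0625
= 4.3750 + 4.0000 + 16.1250 + 2.0625
= 26.5625

E[X] = 26.5625


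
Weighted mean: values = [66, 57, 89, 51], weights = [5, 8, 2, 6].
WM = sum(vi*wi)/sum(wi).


Numerator = 66*5 + 57*8 + 89*2 + 51*6 = 1270
Denominator = 5 + 8 + 2 + 6 = 21
WM = 1270/21 = 60.4762

WM = 60.4762


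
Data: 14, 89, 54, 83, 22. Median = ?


Sorted: 14, 22, 54, 83, 89
n = 5 (odd)
Middle value = 54

Median = 54


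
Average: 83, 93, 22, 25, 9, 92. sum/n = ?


Sum = 83 + 93 + 22 + 25 + 9 + 92 = 324
n = 6
Mean = 324/6 = 54.0000

Mean = 54.0000


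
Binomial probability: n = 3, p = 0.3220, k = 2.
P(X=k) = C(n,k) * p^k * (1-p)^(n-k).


C(3,2) = 3
p^2 = 0.103684
(1-p)^1 = 0.678000
P = 3 * 0.103684 * 0.678000 = 0.2109

P(X=2) = 0.2109


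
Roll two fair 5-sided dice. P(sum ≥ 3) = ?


Total outcomes = 5×5 = 25
Favorable (sum ≥ 3): 24
P = 24/25 = 0.9600

P = 0.9600


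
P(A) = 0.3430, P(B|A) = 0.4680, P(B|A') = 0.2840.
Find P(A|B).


P(B) = P(B|A)*P(A) + P(B|A')*P(A')
= 0.4680*0.3430 + 0.2840*0.6570
= 0.160524 + 0.186588 = 0.347112
P(A|B) = 0.160524/0.347112 = 0.4625

P(A|B) = 0.4625


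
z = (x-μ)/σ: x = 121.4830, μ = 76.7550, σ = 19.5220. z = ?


z = (121.4830 - 76.7550)/19.5220
= 44.7280/19.5220
= 2.2912

z = 2.2912


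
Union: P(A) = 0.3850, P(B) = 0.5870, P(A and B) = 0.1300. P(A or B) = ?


P(A∪B) = 0.3850 + 0.5870 - 0.1300
= 0.9720 - 0.1300
= 0.8420

P(A∪B) = 0.8420


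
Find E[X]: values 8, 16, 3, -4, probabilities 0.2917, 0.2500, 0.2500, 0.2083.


E[X] = 8*0.2917 + 16*0.2500 + 3*0.2500 - 4*0.2083
= 2.3336 + 4.0000 + 0.7500 - 0.8332
= 6.2504

E[X] = 6.2504


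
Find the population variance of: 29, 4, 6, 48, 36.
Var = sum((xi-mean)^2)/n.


Mean = 24.6000
Squared deviations: 19.3600, 424.3600, 345.9600, 547.5600, 129.9600
Sum = 1467.2000
Variance = 1467.2000/5 = 293.4400

Variance = 293.4400


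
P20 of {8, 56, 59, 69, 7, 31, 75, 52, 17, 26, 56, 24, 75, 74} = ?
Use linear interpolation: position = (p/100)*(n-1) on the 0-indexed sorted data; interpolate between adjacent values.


Sorted: 7, 8, 17, 24, 26, 31, 52, 56, 56, 59, 69, 74, 75, 75
n = 14
Index = 20/100 * 13 = 2.6000
Lower = data[2] = 17, Upper = data[3] = 24
P20 = 17 + 0.6000*(7) = 21.2000

P20 = 21.2000


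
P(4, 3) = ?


P(4,3) = 4!/1!
= 24/1
= 24

P(4,3) = 24


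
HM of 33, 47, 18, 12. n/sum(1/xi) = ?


Sum of reciprocals = 1/33 + 1/47 + 1/18 + 1/12 = 0.190469
HM = 4/0.190469 = 21.0008

HM = 21.0008


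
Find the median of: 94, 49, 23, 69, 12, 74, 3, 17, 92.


Sorted: 3, 12, 17, 23, 49, 69, 74, 92, 94
n = 9 (odd)
Middle value = 49

Median = 49


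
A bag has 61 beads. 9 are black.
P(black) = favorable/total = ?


P = 9/61 = 0.1475

P = 0.1475


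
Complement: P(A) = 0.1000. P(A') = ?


P(not A) = 1 - 0.1000 = 0.9000

P(not A) = 0.9000


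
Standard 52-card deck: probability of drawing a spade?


13 spades in 52 cards
P = 13/52 = 0.2500

P = 0.2500


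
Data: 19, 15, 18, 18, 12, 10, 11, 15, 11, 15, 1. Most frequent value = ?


Frequencies: 1:1, 10:1, 11:2, 12:1, 15:3, 18:2, 19:1
Max frequency = 3
Mode = 15

Mode = 15


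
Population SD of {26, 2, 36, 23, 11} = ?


Mean = 19.6000
Variance = 141.0400
SD = sqrt(141.0400) = 11.8760

SD = 11.8760


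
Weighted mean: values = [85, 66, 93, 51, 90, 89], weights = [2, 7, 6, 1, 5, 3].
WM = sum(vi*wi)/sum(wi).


Numerator = 85*2 + 66*7 + 93*6 + 51*1 + 90*5 + 89*3 = 1958
Denominator = 2 + 7 + 6 + 1 + 5 + 3 = 24
WM = 1958/24 = 81.5833

WM = 81.5833


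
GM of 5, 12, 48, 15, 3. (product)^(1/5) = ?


Product = 5 × 12 × 48 × 15 × 3 = 129600
GM = 129600^(1/5) = 10.5322

GM = 10.5322


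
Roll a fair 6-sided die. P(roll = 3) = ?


Favorable outcomes (roll = 3): 1
Total outcomes = 6
P = 1/6 = 0.1667

P = 0.1667


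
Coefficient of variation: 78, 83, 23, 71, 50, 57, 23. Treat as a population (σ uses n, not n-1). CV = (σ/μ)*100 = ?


Mean = 55.0000
SD = 22.8223
CV = (22.8223/55.0000)*100 = 41.4951%

CV = 41.4951%


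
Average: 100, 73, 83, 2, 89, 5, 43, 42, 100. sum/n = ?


Sum = 100 + 73 + 83 + 2 + 89 + 5 + 43 + 42 + 100 = 537
n = 9
Mean = 537/9 = 59.6667

Mean = 59.6667


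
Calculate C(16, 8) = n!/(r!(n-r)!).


C(16,8) = 16!/(8! × 8!)
= 20922789888000/(40320 × 40320)
= 12870

C(16,8) = 12870


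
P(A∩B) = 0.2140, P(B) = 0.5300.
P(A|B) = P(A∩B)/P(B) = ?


P(A|B) = 0.2140/0.5300 = 0.4038

P(A|B) = 0.4038


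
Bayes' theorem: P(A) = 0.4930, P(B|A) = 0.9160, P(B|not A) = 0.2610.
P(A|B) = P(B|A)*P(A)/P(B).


P(B) = P(B|A)*P(A) + P(B|A')*P(A')
= 0.9160*0.4930 + 0.2610*0.5070
= 0.451588 + 0.132327 = 0.583915
P(A|B) = 0.451588/0.583915 = 0.7734

P(A|B) = 0.7734


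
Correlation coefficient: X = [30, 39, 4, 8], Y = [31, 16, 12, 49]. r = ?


Mean X = 20.2500, Mean Y = 27.0000
SD X = 14.669271, SD Y = 14.543040
Cov = -48.250000
r = -48.250000/(14.669271*14.543040) = -0.2262

r = -0.2262


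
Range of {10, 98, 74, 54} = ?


Max = 98, Min = 10
Range = 98 - 10 = 88

Range = 88


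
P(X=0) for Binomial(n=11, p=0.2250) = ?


C(11,0) = 1
p^0 = 1.000000
(1-p)^11 = 0.060579
P = 1 * 1.000000 * 0.060579 = 0.0606

P(X=0) = 0.0606


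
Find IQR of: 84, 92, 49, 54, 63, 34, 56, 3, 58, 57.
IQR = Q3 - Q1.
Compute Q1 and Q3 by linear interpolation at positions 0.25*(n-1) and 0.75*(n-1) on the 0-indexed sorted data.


Sorted: 3, 34, 49, 54, 56, 57, 58, 63, 84, 92
Q1 (25th %ile) = 50.2500
Q3 (75th %ile) = 61.7500
IQR = 61.7500 - 50.2500 = 11.5000

IQR = 11.5000


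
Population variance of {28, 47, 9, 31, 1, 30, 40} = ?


Mean = 26.5714
Squared deviations: 2.0408, 417.3265, 308.7551, 19.6122, 653.8980, 11.7551, 180.3265
Sum = 1593.7143
Variance = 1593.7143/7 = 227.6735

Variance = 227.6735


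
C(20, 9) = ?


C(20,9) = 20!/(9! × 11!)
= 2432902008176640000/(362880 × 39916800)
= 167960

C(20,9) = 167960


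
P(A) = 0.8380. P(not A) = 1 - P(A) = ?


P(not A) = 1 - 0.8380 = 0.1620

P(not A) = 0.1620


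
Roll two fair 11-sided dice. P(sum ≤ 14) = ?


Total outcomes = 11×11 = 121
Favorable (sum ≤ 14): 85
P = 85/121 = 0.7025

P = 0.7025


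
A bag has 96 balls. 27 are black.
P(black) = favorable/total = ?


P = 27/96 = 0.2812

P = 0.2812


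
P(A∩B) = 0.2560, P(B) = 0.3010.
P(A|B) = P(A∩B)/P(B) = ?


P(A|B) = 0.2560/0.3010 = 0.8505

P(A|B) = 0.8505


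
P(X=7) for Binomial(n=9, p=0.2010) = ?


C(9,7) = 36
p^7 = 1.325478e-05
(1-p)^2 = 0.638401
P = 36 * 1.325478e-05 * 0.638401 = 0.0003

P(X=7) = 0.0003


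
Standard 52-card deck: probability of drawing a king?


4 kings in 52 cards
P = 4/52 = 0.0769

P = 0.0769


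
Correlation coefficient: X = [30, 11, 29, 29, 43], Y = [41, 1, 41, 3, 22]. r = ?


Mean X = 28.4000, Mean Y = 21.6000
SD X = 10.190191, SD Y = 17.453939
Cov = 79.160000
r = 79.160000/(10.190191*17.453939) = 0.4451

r = 0.4451


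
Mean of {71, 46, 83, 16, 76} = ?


Sum = 71 + 46 + 83 + 16 + 76 = 292
n = 5
Mean = 292/5 = 58.4000

Mean = 58.4000


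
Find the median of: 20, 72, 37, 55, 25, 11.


Sorted: 11, 20, 25, 37, 55, 72
n = 6 (even)
Middle values: 25 and 37
Median = (25+37)/2 = 31.0000

Median = 31.0000


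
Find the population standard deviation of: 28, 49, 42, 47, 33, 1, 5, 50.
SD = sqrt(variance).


Mean = 31.8750
Variance = 330.6094
SD = sqrt(330.6094) = 18.1827

SD = 18.1827


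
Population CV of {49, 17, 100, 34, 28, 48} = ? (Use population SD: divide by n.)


Mean = 46.0000
SD = 26.5769
CV = (26.5769/46.0000)*100 = 57.7759%

CV = 57.7759%


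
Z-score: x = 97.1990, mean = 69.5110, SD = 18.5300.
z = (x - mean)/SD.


z = (97.1990 - 69.5110)/18.5300
= 27.6880/18.5300
= 1.4942

z = 1.4942


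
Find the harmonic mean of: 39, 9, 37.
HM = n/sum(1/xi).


Sum of reciprocals = 1/39 + 1/9 + 1/37 = 0.163779
HM = 3/0.163779 = 18.3173

HM = 18.3173


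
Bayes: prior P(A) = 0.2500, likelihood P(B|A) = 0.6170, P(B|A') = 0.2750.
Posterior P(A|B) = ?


P(B) = P(B|A)*P(A) + P(B|A')*P(A')
= 0.6170*0.2500 + 0.2750*0.7500
= 0.154250 + 0.206250 = 0.360500
P(A|B) = 0.154250/0.360500 = 0.4279

P(A|B) = 0.4279


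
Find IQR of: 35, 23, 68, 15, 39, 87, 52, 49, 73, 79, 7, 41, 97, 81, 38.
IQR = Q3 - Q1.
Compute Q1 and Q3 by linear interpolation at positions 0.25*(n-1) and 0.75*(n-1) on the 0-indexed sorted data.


Sorted: 7, 15, 23, 35, 38, 39, 41, 49, 52, 68, 73, 79, 81, 87, 97
Q1 (25th %ile) = 36.5000
Q3 (75th %ile) = 76.0000
IQR = 76.0000 - 36.5000 = 39.5000

IQR = 39.5000


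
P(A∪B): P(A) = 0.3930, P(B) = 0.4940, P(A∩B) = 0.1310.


P(A∪B) = 0.3930 + 0.4940 - 0.1310
= 0.8870 - 0.1310
= 0.7560

P(A∪B) = 0.7560


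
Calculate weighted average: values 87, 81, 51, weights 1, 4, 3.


Numerator = 87*1 + 81*4 + 51*3 = 564
Denominator = 1 + 4 + 3 = 8
WM = 564/8 = 70.5000

WM = 70.5000


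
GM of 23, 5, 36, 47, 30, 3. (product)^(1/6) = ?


Product = 23 × 5 × 36 × 47 × 30 × 3 = 17512200
GM = 17512200^(1/6) = 16.1147

GM = 16.1147


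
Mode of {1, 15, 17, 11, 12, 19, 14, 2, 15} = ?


Frequencies: 1:1, 2:1, 11:1, 12:1, 14:1, 15:2, 17:1, 19:1
Max frequency = 2
Mode = 15

Mode = 15


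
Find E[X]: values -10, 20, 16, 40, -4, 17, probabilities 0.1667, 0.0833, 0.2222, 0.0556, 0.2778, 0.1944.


E[X] = -10*0.1667 + 20*0.0833 + 16*0.2222 + 40*0.0556 - 4*0.2778 + 17*0.1944
= -1.6670 + 1.6660 + 3.5552 + 2.2240 - 1.1112 + 3.3048
= 7.9718

E[X] = 7.9718


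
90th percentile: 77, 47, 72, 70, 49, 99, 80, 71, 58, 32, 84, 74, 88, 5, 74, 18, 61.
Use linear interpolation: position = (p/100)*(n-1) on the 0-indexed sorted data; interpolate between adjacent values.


Sorted: 5, 18, 32, 47, 49, 58, 61, 70, 71, 72, 74, 74, 77, 80, 84, 88, 99
n = 17
Index = 90/100 * 16 = 14.4000
Lower = data[14] = 84, Upper = data[15] = 88
P90 = 84 + 0.4000*(4) = 85.6000

P90 = 85.6000


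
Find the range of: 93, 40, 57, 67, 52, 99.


Max = 99, Min = 40
Range = 99 - 40 = 59

Range = 59


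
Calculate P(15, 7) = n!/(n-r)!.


P(15,7) = 15!/8!
= 1307674368000/40320
= 32432400

P(15,7) = 32432400


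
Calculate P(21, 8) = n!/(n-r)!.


P(21,8) = 21!/13!
= 51090942171709440000/6227020800
= 8204716800

P(21,8) = 8204716800


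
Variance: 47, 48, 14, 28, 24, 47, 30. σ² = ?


Mean = 34.0000
Squared deviations: 169.0000, 196.0000, 400.0000, 36.0000, 100.0000, 169.0000, 16.0000
Sum = 1086.0000
Variance = 1086.0000/7 = 155.1429

Variance = 155.1429


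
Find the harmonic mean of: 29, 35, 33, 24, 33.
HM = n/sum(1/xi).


Sum of reciprocals = 1/29 + 1/35 + 1/33 + 1/24 + 1/33 = 0.165327
HM = 5/0.165327 = 30.2431

HM = 30.2431


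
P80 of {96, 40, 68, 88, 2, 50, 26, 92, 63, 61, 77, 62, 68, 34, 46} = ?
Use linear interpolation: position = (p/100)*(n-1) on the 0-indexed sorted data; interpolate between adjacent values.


Sorted: 2, 26, 34, 40, 46, 50, 61, 62, 63, 68, 68, 77, 88, 92, 96
n = 15
Index = 80/100 * 14 = 11.2000
Lower = data[11] = 77, Upper = data[12] = 88
P80 = 77 + 0.2000*(11) = 79.2000

P80 = 79.2000


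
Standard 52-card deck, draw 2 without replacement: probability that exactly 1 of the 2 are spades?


Hypergeometric: P(X=1) = C(13,1)·C(39,1) / C(52,2)
= 13 × 39 / 1326
= 507/1326 = 0.3824

P = 0.3824


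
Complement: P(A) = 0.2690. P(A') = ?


P(not A) = 1 - 0.2690 = 0.7310

P(not A) = 0.7310


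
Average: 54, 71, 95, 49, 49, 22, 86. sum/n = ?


Sum = 54 + 71 + 95 + 49 + 49 + 22 + 86 = 426
n = 7
Mean = 426/7 = 60.8571

Mean = 60.8571


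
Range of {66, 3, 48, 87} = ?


Max = 87, Min = 3
Range = 87 - 3 = 84

Range = 84


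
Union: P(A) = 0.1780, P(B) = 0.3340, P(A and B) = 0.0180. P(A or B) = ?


P(A∪B) = 0.1780 + 0.3340 - 0.0180
= 0.5120 - 0.0180
= 0.4940

P(A∪B) = 0.4940


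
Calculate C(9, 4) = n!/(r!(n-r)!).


C(9,4) = 9!/(4! × 5!)
= 362880/(24 × 120)
= 126

C(9,4) = 126


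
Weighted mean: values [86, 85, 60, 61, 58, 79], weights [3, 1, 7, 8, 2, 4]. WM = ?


Numerator = 86*3 + 85*1 + 60*7 + 61*8 + 58*2 + 79*4 = 1683
Denominator = 3 + 1 + 7 + 8 + 2 + 4 = 25
WM = 1683/25 = 67.3200

WM = 67.3200


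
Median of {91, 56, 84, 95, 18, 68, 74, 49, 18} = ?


Sorted: 18, 18, 49, 56, 68, 74, 84, 91, 95
n = 9 (odd)
Middle value = 68

Median = 68


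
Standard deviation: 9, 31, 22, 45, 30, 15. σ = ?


Mean = 25.3333
Variance = 137.5556
SD = sqrt(137.5556) = 11.7284

SD = 11.7284


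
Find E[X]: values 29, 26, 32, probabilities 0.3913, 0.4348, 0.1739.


E[X] = 29*0.3913 + 26*0.4348 + 32*0.1739
= 11.3477 + 11.3048 + 5.5648
= 28.2173

E[X] = 28.2173


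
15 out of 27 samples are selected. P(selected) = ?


P = 15/27 = 0.5556

P = 0.5556


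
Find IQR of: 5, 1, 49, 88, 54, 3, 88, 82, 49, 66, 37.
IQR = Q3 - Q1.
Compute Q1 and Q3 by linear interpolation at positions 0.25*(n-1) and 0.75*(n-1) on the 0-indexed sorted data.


Sorted: 1, 3, 5, 37, 49, 49, 54, 66, 82, 88, 88
Q1 (25th %ile) = 21.0000
Q3 (75th %ile) = 74.0000
IQR = 74.0000 - 21.0000 = 53.0000

IQR = 53.0000


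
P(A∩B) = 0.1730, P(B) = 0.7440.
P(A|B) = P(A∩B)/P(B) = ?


P(A|B) = 0.1730/0.7440 = 0.2325

P(A|B) = 0.2325


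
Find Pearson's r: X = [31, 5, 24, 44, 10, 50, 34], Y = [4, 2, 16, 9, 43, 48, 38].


Mean X = 28.2857, Mean Y = 22.8571
SD X = 15.368932, SD Y = 18.114151
Cov = 72.897959
r = 72.897959/(15.368932*18.114151) = 0.2619

r = 0.2619


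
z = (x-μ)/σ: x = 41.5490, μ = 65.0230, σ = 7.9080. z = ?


z = (41.5490 - 65.0230)/7.9080
= -23.4740/7.9080
= -2.9684

z = -2.9684


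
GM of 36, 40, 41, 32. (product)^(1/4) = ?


Product = 36 × 40 × 41 × 32 = 1889280
GM = 1889280^(1/4) = 37.0744

GM = 37.0744


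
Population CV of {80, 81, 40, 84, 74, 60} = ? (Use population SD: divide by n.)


Mean = 69.8333
SD = 15.4533
CV = (15.4533/69.8333)*100 = 22.1289%

CV = 22.1289%


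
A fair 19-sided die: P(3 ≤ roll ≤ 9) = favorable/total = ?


Favorable outcomes (3 ≤ roll ≤ 9): 7
Total outcomes = 19
P = 7/19 = 0.3684

P = 0.3684


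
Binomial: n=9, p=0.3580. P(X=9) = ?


C(9,9) = 1
p^9 = 9.659335e-05
(1-p)^0 = 1.000000
P = 1 * 9.659335e-05 * 1.000000 = 9.6593e-05

P(X=9) = 9.6593e-05


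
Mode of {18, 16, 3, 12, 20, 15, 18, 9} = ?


Frequencies: 3:1, 9:1, 12:1, 15:1, 16:1, 18:2, 20:1
Max frequency = 2
Mode = 18

Mode = 18


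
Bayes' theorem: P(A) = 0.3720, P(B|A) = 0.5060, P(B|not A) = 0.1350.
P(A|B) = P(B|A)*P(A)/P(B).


P(B) = P(B|A)*P(A) + P(B|A')*P(A')
= 0.5060*0.3720 + 0.1350*0.6280
= 0.188232 + 0.084780 = 0.273012
P(A|B) = 0.188232/0.273012 = 0.6895

P(A|B) = 0.6895


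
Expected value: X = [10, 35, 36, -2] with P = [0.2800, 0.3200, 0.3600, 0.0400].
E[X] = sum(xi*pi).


E[X] = 10*0.2800 + 35*0.3200 + 36*0.3600 - 2*0.0400
= 2.8000 + 11.2000 + 12.9600 - 0.0800
= 26.8800

E[X] = 26.8800


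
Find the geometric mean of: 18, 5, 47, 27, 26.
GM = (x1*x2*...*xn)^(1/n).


Product = 18 × 5 × 47 × 27 × 26 = 2969460
GM = 2969460^(1/5) = 19.7031

GM = 19.7031


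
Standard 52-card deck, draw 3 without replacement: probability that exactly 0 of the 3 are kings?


Hypergeometric: P(X=0) = C(4,0)·C(48,3) / C(52,3)
= 1 × 17296 / 22100
= 17296/22100 = 0.7826

P = 0.7826


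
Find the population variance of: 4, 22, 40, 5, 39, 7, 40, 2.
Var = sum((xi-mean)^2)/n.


Mean = 19.8750
Squared deviations: 252.0156, 4.5156, 405.0156, 221.2656, 365.7656, 165.7656, 405.0156, 319.5156
Sum = 2138.8750
Variance = 2138.8750/8 = 267.3594

Variance = 267.3594


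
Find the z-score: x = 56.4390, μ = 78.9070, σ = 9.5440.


z = (56.4390 - 78.9070)/9.5440
= -22.4680/9.5440
= -2.3541

z = -2.3541


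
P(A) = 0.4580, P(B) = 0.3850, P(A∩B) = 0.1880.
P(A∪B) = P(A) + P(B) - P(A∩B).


P(A∪B) = 0.4580 + 0.3850 - 0.1880
= 0.8430 - 0.1880
= 0.6550

P(A∪B) = 0.6550


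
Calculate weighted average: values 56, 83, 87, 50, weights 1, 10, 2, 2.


Numerator = 56*1 + 83*10 + 87*2 + 50*2 = 1160
Denominator = 1 + 10 + 2 + 2 = 15
WM = 1160/15 = 77.3333

WM = 77.3333


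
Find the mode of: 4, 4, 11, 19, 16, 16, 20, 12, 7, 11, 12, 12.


Frequencies: 4:2, 7:1, 11:2, 12:3, 16:2, 19:1, 20:1
Max frequency = 3
Mode = 12

Mode = 12


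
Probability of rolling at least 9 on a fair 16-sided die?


Favorable outcomes (roll ≥ 9): 8
Total outcomes = 16
P = 8/16 = 0.5000

P = 0.5000


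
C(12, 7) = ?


C(12,7) = 12!/(7! × 5!)
= 479001600/(5040 × 120)
= 792

C(12,7) = 792


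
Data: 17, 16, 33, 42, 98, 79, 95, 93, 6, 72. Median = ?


Sorted: 6, 16, 17, 33, 42, 72, 79, 93, 95, 98
n = 10 (even)
Middle values: 42 and 72
Median = (42+72)/2 = 57.0000

Median = 57.0000


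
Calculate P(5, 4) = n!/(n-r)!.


P(5,4) = 5!/1!
= 120/1
= 120

P(5,4) = 120


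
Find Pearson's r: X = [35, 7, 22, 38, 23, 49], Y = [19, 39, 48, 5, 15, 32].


Mean X = 29.0000, Mean Y = 26.3333
SD X = 13.453624, SD Y = 14.715827
Cov = -80.833333
r = -80.833333/(13.453624*14.715827) = -0.4083

r = -0.4083


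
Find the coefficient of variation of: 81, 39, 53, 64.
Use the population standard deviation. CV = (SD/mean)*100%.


Mean = 59.2500
SD = 15.3684
CV = (15.3684/59.2500)*100 = 25.9382%

CV = 25.9382%


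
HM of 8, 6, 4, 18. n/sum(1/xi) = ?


Sum of reciprocals = 1/8 + 1/6 + 1/4 + 1/18 = 0.597222
HM = 4/0.597222 = 6.6977

HM = 6.6977


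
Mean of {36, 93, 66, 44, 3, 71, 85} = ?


Sum = 36 + 93 + 66 + 44 + 3 + 71 + 85 = 398
n = 7
Mean = 398/7 = 56.8571

Mean = 56.8571


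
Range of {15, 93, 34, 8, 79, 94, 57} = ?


Max = 94, Min = 8
Range = 94 - 8 = 86

Range = 86


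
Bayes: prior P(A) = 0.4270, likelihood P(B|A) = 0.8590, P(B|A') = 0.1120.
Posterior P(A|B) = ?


P(B) = P(B|A)*P(A) + P(B|A')*P(A')
= 0.8590*0.4270 + 0.1120*0.5730
= 0.366793 + 0.064176 = 0.430969
P(A|B) = 0.366793/0.430969 = 0.8511

P(A|B) = 0.8511


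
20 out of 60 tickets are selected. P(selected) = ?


P = 20/60 = 0.3333

P = 0.3333


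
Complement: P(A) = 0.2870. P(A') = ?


P(not A) = 1 - 0.2870 = 0.7130

P(not A) = 0.7130


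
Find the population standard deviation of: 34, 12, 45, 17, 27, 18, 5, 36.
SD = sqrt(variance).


Mean = 24.2500
Variance = 160.4375
SD = sqrt(160.4375) = 12.6664

SD = 12.6664


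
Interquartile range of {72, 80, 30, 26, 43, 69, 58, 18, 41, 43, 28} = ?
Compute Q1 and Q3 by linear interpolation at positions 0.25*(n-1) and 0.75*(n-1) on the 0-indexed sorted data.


Sorted: 18, 26, 28, 30, 41, 43, 43, 58, 69, 72, 80
Q1 (25th %ile) = 29.0000
Q3 (75th %ile) = 63.5000
IQR = 63.5000 - 29.0000 = 34.5000

IQR = 34.5000


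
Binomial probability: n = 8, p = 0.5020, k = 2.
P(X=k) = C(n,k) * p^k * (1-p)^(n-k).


C(8,2) = 28
p^2 = 0.252004
(1-p)^6 = 0.015254
P = 28 * 0.252004 * 0.015254 = 0.1076

P(X=2) = 0.1076


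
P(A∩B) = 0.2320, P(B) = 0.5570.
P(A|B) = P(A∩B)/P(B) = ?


P(A|B) = 0.2320/0.5570 = 0.4165

P(A|B) = 0.4165


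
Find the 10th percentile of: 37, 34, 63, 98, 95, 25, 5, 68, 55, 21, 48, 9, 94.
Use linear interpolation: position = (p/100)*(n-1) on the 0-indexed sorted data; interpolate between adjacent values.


Sorted: 5, 9, 21, 25, 34, 37, 48, 55, 63, 68, 94, 95, 98
n = 13
Index = 10/100 * 12 = 1.2000
Lower = data[1] = 9, Upper = data[2] = 21
P10 = 9 + 0.2000*(12) = 11.4000

P10 = 11.4000


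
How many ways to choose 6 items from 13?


C(13,6) = 13!/(6! × 7!)
= 6227020800/(720 × 5040)
= 1716

C(13,6) = 1716


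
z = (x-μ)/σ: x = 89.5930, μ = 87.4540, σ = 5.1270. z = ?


z = (89.5930 - 87.4540)/5.1270
= 2.1390/5.1270
= 0.4172

z = 0.4172


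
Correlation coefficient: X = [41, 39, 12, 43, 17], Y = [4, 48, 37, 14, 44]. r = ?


Mean X = 30.4000, Mean Y = 29.4000
SD X = 13.139254, SD Y = 17.315889
Cov = -127.760000
r = -127.760000/(13.139254*17.315889) = -0.5615

r = -0.5615


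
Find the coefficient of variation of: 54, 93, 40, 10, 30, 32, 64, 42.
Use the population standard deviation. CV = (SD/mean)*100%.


Mean = 45.6250
SD = 23.4411
CV = (23.4411/45.6250)*100 = 51.3777%

CV = 51.3777%


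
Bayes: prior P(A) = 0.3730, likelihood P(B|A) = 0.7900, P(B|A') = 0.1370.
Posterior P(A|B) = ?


P(B) = P(B|A)*P(A) + P(B|A')*P(A')
= 0.7900*0.3730 + 0.1370*0.6270
= 0.294670 + 0.085899 = 0.380569
P(A|B) = 0.294670/0.380569 = 0.7743

P(A|B) = 0.7743


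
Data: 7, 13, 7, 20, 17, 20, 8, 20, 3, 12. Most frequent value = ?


Frequencies: 3:1, 7:2, 8:1, 12:1, 13:1, 17:1, 20:3
Max frequency = 3
Mode = 20

Mode = 20


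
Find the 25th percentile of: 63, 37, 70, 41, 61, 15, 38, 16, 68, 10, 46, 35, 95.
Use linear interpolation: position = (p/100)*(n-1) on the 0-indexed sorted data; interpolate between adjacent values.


Sorted: 10, 15, 16, 35, 37, 38, 41, 46, 61, 63, 68, 70, 95
n = 13
Index = 25/100 * 12 = 3.0000
Lower = data[3] = 35, Upper = data[4] = 37
P25 = 35 + 0*(2) = 35.0000

P25 = 35.0000


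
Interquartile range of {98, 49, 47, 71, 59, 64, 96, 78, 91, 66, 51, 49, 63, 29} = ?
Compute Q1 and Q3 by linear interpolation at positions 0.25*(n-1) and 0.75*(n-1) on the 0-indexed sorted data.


Sorted: 29, 47, 49, 49, 51, 59, 63, 64, 66, 71, 78, 91, 96, 98
Q1 (25th %ile) = 49.5000
Q3 (75th %ile) = 76.2500
IQR = 76.2500 - 49.5000 = 26.7500

IQR = 26.7500


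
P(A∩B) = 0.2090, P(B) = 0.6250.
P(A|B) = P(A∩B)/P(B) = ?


P(A|B) = 0.2090/0.6250 = 0.3344

P(A|B) = 0.3344


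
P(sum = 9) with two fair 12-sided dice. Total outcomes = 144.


Total outcomes = 12×12 = 144
Favorable (sum = 9): 8
P = 8/144 = 0.0556

P = 0.0556


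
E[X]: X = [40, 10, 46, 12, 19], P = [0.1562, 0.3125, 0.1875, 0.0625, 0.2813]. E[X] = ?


E[X] = 40*0.1562 + 10*0.3125 + 46*0.1875 + 12*0.0625 + 19*0.2813
= 6.2480 + 3.1250 + 8.6250 + 0.7500 + 5.3447
= 24.0927

E[X] = 24.0927


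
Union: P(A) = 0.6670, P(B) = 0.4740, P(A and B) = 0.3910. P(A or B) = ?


P(A∪B) = 0.6670 + 0.4740 - 0.3910
= 1.1410 - 0.3910
= 0.7500

P(A∪B) = 0.7500


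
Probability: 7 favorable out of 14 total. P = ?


P = 7/14 = 0.5000

P = 0.5000


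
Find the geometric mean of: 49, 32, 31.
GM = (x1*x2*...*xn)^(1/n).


Product = 49 × 32 × 31 = 48608
GM = 48608^(1/3) = 36.4952

GM = 36.4952


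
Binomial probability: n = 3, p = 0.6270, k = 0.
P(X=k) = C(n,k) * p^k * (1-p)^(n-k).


C(3,0) = 1
p^0 = 1.000000
(1-p)^3 = 0.051895
P = 1 * 1.000000 * 0.051895 = 0.0519

P(X=0) = 0.0519


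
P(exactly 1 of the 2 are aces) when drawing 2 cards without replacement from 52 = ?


Hypergeometric: P(X=1) = C(4,1)·C(48,1) / C(52,2)
= 4 × 48 / 1326
= 192/1326 = 0.1448

P = 0.1448


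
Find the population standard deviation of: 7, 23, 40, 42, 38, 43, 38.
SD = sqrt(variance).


Mean = 33.0000
Variance = 150.8571
SD = sqrt(150.8571) = 12.2824

SD = 12.2824


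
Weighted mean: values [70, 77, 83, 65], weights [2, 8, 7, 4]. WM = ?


Numerator = 70*2 + 77*8 + 83*7 + 65*4 = 1597
Denominator = 2 + 8 + 7 + 4 = 21
WM = 1597/21 = 76.0476

WM = 76.0476


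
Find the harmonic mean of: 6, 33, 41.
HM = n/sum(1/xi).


Sum of reciprocals = 1/6 + 1/33 + 1/41 = 0.221360
HM = 3/0.221360 = 13.5526

HM = 13.5526


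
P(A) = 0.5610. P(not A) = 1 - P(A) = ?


P(not A) = 1 - 0.5610 = 0.4390

P(not A) = 0.4390


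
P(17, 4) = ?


P(17,4) = 17!/13!
= 355687428096000/6227020800
= 57120

P(17,4) = 57120


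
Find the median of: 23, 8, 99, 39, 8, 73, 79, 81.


Sorted: 8, 8, 23, 39, 73, 79, 81, 99
n = 8 (even)
Middle values: 39 and 73
Median = (39+73)/2 = 56.0000

Median = 56.0000


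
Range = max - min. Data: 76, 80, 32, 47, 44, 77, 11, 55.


Max = 80, Min = 11
Range = 80 - 11 = 69

Range = 69


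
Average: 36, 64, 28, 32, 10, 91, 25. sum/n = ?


Sum = 36 + 64 + 28 + 32 + 10 + 91 + 25 = 286
n = 7
Mean = 286/7 = 40.8571

Mean = 40.8571


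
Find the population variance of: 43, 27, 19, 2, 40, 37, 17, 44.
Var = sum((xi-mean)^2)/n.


Mean = 28.6250
Squared deviations: 206.6406, 2.6406, 92.6406, 708.8906, 129.3906, 70.1406, 135.1406, 236.3906
Sum = 1581.8750
Variance = 1581.8750/8 = 197.7344

Variance = 197.7344


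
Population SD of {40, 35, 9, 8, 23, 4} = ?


Mean = 19.8333
Variance = 192.4722
SD = sqrt(192.4722) = 13.8734

SD = 13.8734


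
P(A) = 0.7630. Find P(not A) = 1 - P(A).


P(not A) = 1 - 0.7630 = 0.2370

P(not A) = 0.2370


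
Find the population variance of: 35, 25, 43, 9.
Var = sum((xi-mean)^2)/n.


Mean = 28.0000
Squared deviations: 49.0000, 9.0000, 225.0000, 361.0000
Sum = 644.0000
Variance = 644.0000/4 = 161.0000

Variance = 161.0000


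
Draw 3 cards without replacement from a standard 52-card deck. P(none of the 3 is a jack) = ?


P(no jacks) = (48/52) × (47/51) × (46/50)
= 0.7826

P = 0.7826


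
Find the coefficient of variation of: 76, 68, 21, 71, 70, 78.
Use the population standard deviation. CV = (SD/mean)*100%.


Mean = 64.0000
SD = 19.5363
CV = (19.5363/64.0000)*100 = 30.5255%

CV = 30.5255%


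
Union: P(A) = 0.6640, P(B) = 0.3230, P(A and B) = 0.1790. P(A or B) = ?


P(A∪B) = 0.6640 + 0.3230 - 0.1790
= 0.9870 - 0.1790
= 0.8080

P(A∪B) = 0.8080


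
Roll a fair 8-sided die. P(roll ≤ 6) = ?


Favorable outcomes (roll ≤ 6): 6
Total outcomes = 8
P = 6/8 = 0.7500

P = 0.7500


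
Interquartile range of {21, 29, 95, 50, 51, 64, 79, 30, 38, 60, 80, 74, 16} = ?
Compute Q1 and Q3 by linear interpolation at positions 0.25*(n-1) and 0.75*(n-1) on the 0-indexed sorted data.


Sorted: 16, 21, 29, 30, 38, 50, 51, 60, 64, 74, 79, 80, 95
Q1 (25th %ile) = 30.0000
Q3 (75th %ile) = 74.0000
IQR = 74.0000 - 30.0000 = 44.0000

IQR = 44.0000


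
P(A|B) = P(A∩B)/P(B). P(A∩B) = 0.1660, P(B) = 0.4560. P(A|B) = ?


P(A|B) = 0.1660/0.4560 = 0.3640

P(A|B) = 0.3640


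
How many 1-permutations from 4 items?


P(4,1) = 4!/3!
= 24/6
= 4

P(4,1) = 4


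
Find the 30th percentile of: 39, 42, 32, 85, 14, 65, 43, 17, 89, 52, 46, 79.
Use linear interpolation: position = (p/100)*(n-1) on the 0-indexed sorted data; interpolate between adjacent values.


Sorted: 14, 17, 32, 39, 42, 43, 46, 52, 65, 79, 85, 89
n = 12
Index = 30/100 * 11 = 3.3000
Lower = data[3] = 39, Upper = data[4] = 42
P30 = 39 + 0.3000*(3) = 39.9000

P30 = 39.9000


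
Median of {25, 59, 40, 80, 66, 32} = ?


Sorted: 25, 32, 40, 59, 66, 80
n = 6 (even)
Middle values: 40 and 59
Median = (40+59)/2 = 49.5000

Median = 49.5000


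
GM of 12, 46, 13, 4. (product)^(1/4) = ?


Product = 12 × 46 × 13 × 4 = 28704
GM = 28704^(1/4) = 13.0162

GM = 13.0162


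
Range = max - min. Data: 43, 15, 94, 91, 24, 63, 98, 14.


Max = 98, Min = 14
Range = 98 - 14 = 84

Range = 84


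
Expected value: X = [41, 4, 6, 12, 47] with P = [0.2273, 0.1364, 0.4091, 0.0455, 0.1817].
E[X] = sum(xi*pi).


E[X] = 41*0.2273 + 4*0.1364 + 6*0.4091 + 12*0.0455 + 47*0.1817
= 9.3193 + 0.5456 + 2.4546 + 0.5460 + 8.5399
= 21.4054

E[X] = 21.4054


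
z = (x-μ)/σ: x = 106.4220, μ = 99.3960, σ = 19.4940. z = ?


z = (106.4220 - 99.3960)/19.4940
= 7.0260/19.4940
= 0.3604

z = 0.3604


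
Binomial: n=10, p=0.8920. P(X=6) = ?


C(10,6) = 210
p^6 = 0.503720
(1-p)^4 = 0.000136
P = 210 * 0.503720 * 0.000136 = 0.0144

P(X=6) = 0.0144


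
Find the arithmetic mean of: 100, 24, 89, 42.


Sum = 100 + 24 + 89 + 42 = 255
n = 4
Mean = 255/4 = 63.7500

Mean = 63.7500


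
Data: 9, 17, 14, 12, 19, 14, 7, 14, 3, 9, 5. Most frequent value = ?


Frequencies: 3:1, 5:1, 7:1, 9:2, 12:1, 14:3, 17:1, 19:1
Max frequency = 3
Mode = 14

Mode = 14


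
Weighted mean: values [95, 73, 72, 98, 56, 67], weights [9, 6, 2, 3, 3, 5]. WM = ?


Numerator = 95*9 + 73*6 + 72*2 + 98*3 + 56*3 + 67*5 = 2234
Denominator = 9 + 6 + 2 + 3 + 3 + 5 = 28
WM = 2234/28 = 79.7857

WM = 79.7857


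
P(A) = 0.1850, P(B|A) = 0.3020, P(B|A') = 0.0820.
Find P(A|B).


P(B) = P(B|A)*P(A) + P(B|A')*P(A')
= 0.3020*0.1850 + 0.0820*0.8150
= 0.055870 + 0.066830 = 0.122700
P(A|B) = 0.055870/0.122700 = 0.4553

P(A|B) = 0.4553


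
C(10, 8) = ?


C(10,8) = 10!/(8! × 2!)
= 3628800/(40320 × 2)
= 45

C(10,8) = 45


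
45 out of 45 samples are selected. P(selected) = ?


P = 45/45 = 1.0000

P = 1.0000


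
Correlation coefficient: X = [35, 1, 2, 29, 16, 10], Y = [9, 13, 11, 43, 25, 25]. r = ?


Mean X = 15.5000, Mean Y = 21.0000
SD X = 12.816006, SD Y = 11.718931
Cov = 49.000000
r = 49.000000/(12.816006*11.718931) = 0.3263

r = 0.3263


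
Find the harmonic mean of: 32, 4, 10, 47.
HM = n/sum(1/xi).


Sum of reciprocals = 1/32 + 1/4 + 1/10 + 1/47 = 0.402527
HM = 4/0.402527 = 9.9372

HM = 9.9372


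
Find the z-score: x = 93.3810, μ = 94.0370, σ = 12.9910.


z = (93.3810 - 94.0370)/12.9910
= -0.6560/12.9910
= -0.0505

z = -0.0505


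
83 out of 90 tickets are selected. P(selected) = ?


P = 83/90 = 0.9222

P = 0.9222


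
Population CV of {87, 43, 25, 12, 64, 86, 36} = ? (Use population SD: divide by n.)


Mean = 50.4286
SD = 27.1864
CV = (27.1864/50.4286)*100 = 53.9108%

CV = 53.9108%


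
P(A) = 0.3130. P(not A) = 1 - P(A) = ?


P(not A) = 1 - 0.3130 = 0.6870

P(not A) = 0.6870


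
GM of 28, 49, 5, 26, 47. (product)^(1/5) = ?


Product = 28 × 49 × 5 × 26 × 47 = 8382920
GM = 8382920^(1/5) = 24.2482

GM = 24.2482


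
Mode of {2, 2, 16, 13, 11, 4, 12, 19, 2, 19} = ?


Frequencies: 2:3, 4:1, 11:1, 12:1, 13:1, 16:1, 19:2
Max frequency = 3
Mode = 2

Mode = 2


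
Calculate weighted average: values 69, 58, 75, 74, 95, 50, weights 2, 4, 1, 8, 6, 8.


Numerator = 69*2 + 58*4 + 75*1 + 74*8 + 95*6 + 50*8 = 2007
Denominator = 2 + 4 + 1 + 8 + 6 + 8 = 29
WM = 2007/29 = 69.2069

WM = 69.2069


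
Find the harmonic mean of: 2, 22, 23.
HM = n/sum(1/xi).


Sum of reciprocals = 1/2 + 1/22 + 1/23 = 0.588933
HM = 3/0.588933 = 5.0940

HM = 5.0940


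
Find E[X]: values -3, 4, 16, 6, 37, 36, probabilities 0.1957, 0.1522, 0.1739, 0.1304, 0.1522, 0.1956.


E[X] = -3*0.1957 + 4*0.1522 + 16*0.1739 + 6*0.1304 + 37*0.1522 + 36*0.1956
= -0.5871 + 0.6088 + 2.7824 + 0.7824 + 5.6314 + 7.0416
= 16.2595

E[X] = 16.2595


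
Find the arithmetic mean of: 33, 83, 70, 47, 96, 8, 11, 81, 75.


Sum = 33 + 83 + 70 + 47 + 96 + 8 + 11 + 81 + 75 = 504
n = 9
Mean = 504/9 = 56.0000

Mean = 56.0000


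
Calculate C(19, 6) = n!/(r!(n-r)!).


C(19,6) = 19!/(6! × 13!)
= 121645100408832000/(720 × 6227020800)
= 27132

C(19,6) = 27132


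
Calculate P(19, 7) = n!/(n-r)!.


P(19,7) = 19!/12!
= 121645100408832000/479001600
= 253955520

P(19,7) = 253955520


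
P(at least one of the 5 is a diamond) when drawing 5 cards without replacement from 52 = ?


P(at least one) = 1 - P(none)
P(none) = (39/52) × (38/51) × (37/50) × (36/49) × (35/48) = 0.221534
P(at least one) = 1 - 0.221534 = 0.7785

P = 0.7785


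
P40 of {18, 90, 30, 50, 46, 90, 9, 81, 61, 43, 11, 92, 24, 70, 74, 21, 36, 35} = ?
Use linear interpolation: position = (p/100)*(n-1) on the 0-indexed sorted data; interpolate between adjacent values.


Sorted: 9, 11, 18, 21, 24, 30, 35, 36, 43, 46, 50, 61, 70, 74, 81, 90, 90, 92
n = 18
Index = 40/100 * 17 = 6.8000
Lower = data[6] = 35, Upper = data[7] = 36
P40 = 35 + 0.8000*(1) = 35.8000

P40 = 35.8000
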